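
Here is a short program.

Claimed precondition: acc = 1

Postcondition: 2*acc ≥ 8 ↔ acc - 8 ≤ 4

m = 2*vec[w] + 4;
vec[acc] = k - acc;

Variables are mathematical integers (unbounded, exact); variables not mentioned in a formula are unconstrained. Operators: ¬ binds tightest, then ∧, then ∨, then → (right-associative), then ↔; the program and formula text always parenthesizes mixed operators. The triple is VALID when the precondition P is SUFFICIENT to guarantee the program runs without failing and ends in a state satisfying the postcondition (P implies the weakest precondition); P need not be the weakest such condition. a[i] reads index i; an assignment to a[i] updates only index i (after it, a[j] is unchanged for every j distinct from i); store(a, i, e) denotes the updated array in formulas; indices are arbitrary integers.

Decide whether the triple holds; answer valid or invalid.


Working backward. After the program, the postcondition 2*acc ≥ 8 ↔ acc - 8 ≤ 4 must hold; in canonical form it is 2*acc ≥ 8 ↔ acc ≤ 12.
Before vec[acc] := k - acc: 2*acc ≥ 8 ↔ acc ≤ 12
Before m := 2*vec[w] + 4: 2*acc ≥ 8 ↔ acc ≤ 12
The weakest precondition is 2*acc ≥ 8 ↔ acc ≤ 12.
Check whether acc = 1 implies it.
Countermodel: at the initial state acc = 1, the precondition holds but the weakest precondition fails.
Answer: invalid


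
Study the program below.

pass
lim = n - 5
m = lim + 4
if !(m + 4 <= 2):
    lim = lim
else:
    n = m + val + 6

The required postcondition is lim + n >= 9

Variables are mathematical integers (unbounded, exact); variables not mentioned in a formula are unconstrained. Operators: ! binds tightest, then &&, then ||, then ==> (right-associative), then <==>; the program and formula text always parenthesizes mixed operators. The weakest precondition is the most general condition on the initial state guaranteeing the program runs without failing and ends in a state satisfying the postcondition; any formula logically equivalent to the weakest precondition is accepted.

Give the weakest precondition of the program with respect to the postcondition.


Working backward. After the program, lim + n >= 9 must hold.
Then branch requires lim + n >= 9; else branch requires lim + m + val >= 3.
Before the if: ((!(m <= -2)) ==> lim + n >= 9) && (m <= -2 ==> lim + m + val >= 3)
Before m := lim + 4: ((!(lim <= -6)) ==> lim + n >= 9) && (lim <= -6 ==> 2*lim + val >= -1)
Before lim := n - 5: ((!(n <= -1)) ==> 2*n >= 14) && (n <= -1 ==> 2*n + val >= 9)
Before skip: ((!(n <= -1)) ==> 2*n >= 14) && (n <= -1 ==> 2*n + val >= 9)
Answer: WP = ((!(n <= -1)) ==> 2*n >= 14) && (n <= -1 ==> 2*n + val >= 9)


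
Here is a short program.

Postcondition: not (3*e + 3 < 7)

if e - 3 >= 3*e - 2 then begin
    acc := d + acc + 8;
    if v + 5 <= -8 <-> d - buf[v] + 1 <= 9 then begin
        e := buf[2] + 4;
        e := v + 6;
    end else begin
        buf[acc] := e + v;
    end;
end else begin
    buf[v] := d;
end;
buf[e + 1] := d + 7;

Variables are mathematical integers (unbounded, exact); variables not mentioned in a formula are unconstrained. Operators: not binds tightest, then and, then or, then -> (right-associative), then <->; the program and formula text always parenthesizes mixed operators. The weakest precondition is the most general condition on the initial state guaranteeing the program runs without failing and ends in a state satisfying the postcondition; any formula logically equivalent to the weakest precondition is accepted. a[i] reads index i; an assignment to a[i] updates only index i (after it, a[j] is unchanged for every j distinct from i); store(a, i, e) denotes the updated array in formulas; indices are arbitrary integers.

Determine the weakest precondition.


Working backward. After the program, the postcondition not (3*e + 3 < 7) must hold; in canonical form it is not (3*e < 4).
Before buf[e + 1] := d + 7: not (3*e < 4)
Then branch requires ((v <= -13 <-> d <= buf[v] + 8) -> (not (3*v < -14))) and ((not (v <= -13 <-> d <= buf[v] + 8)) -> (not (3*e < 4))); else branch requires not (3*e < 4).
Before the if: (2*e <= -1 -> (((v <= -13 <-> d <= buf[v] + 8) -> (not (3*v < -14))) and ((not (v <= -13 <-> d <= buf[v] + 8)) -> (not (3*e < 4))))) and ((not (2*e <= -1)) -> (not (3*e < 4)))
Answer: WP = (2*e <= -1 -> (((v <= -13 <-> d <= buf[v] + 8) -> (not (3*v < -14))) and ((not (v <= -13 <-> d <= buf[v] + 8)) -> (not (3*e < 4))))) and ((not (2*e <= -1)) -> (not (3*e < 4)))


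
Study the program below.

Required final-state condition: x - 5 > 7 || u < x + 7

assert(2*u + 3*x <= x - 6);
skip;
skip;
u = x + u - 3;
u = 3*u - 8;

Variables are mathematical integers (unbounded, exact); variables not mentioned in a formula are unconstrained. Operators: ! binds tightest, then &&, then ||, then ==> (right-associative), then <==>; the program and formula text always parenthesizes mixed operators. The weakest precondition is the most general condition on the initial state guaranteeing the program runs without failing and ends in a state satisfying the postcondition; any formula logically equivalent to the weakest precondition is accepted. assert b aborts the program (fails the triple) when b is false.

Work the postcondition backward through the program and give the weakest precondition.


Working backward. After the program, the postcondition x - 5 > 7 || u < x + 7 must hold; in canonical form it is x > 12 || u < x + 7.
Before u := 3*u - 8: x > 12 || 3*u < x + 15
Before u := x + u - 3: x > 12 || 3*u + 2*x < 24
Before skip: x > 12 || 3*u + 2*x < 24
Before skip: x > 12 || 3*u + 2*x < 24
Before assert 2*u + 3*x <= x - 6: 2*u + 2*x <= -6 && (x > 12 || 3*u + 2*x < 24)
Answer: WP = 2*u + 2*x <= -6 && (x > 12 || 3*u + 2*x < 24)


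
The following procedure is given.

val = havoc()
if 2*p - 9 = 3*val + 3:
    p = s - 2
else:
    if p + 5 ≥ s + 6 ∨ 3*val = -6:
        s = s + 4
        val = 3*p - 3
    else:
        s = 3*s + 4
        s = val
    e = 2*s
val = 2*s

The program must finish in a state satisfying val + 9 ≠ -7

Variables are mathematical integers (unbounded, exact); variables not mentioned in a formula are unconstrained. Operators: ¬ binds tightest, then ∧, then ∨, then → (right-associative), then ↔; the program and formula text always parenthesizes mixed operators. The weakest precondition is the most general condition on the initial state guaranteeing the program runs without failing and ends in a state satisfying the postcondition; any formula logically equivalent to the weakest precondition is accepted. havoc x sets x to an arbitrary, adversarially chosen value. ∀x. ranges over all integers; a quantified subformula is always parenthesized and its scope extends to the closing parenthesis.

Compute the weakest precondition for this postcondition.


Working backward. After the program, the postcondition val + 9 ≠ -7 must hold; in canonical form it is val ≠ -16.
Before val := 2*s: 2*s ≠ -16
Then branch requires 2*s ≠ -16; else branch requires ((p ≥ s + 1 ∨ 3*val = -6) → 2*s ≠ -24) ∧ ((¬(p ≥ s + 1 ∨ 3*val = -6)) → 2*val ≠ -16).
Before the if: (2*p = 3*val + 12 → 2*s ≠ -16) ∧ ((¬(2*p = 3*val + 12)) → (((p ≥ s + 1 ∨ 3*val = -6) → 2*s ≠ -24) ∧ ((¬(p ≥ s + 1 ∨ 3*val = -6)) → 2*val ≠ -16)))
Before havoc val: ∀val_1. ((2*p = 3*val_1 + 12 → 2*s ≠ -16) ∧ ((¬(2*p = 3*val_1 + 12)) → (((p ≥ s + 1 ∨ 3*val_1 = -6) → 2*s ≠ -24) ∧ ((¬(p ≥ s + 1 ∨ 3*val_1 = -6)) → 2*val_1 ≠ -16))))
Answer: WP = ∀val_1. ((2*p = 3*val_1 + 12 → 2*s ≠ -16) ∧ ((¬(2*p = 3*val_1 + 12)) → (((p ≥ s + 1 ∨ 3*val_1 = -6) → 2*s ≠ -24) ∧ ((¬(p ≥ s + 1 ∨ 3*val_1 = -6)) → 2*val_1 ≠ -16))))


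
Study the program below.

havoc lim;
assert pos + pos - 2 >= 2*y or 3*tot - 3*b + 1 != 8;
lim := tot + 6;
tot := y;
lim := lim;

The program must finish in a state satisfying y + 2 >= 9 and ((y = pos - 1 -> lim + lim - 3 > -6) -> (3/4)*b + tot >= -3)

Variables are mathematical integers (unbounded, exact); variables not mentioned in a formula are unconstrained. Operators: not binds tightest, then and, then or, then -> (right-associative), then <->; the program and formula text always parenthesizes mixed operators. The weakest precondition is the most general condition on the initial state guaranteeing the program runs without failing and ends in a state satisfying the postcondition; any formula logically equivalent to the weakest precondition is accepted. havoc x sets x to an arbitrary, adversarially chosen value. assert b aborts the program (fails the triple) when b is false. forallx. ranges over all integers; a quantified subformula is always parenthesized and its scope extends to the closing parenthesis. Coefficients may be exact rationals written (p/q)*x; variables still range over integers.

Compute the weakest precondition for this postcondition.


Working backward. After the program, the postcondition y + 2 >= 9 and ((y = pos - 1 -> lim + lim - 3 > -6) -> (3/4)*b + tot >= -3) must hold; in canonical form it is y >= 7 and ((y = pos - 1 -> 2*lim > -3) -> (3/4)*b + tot >= -3).
Before lim := lim: y >= 7 and ((y = pos - 1 -> 2*lim > -3) -> (3/4)*b + tot >= -3)
Before tot := y: y >= 7 and ((y = pos - 1 -> 2*lim > -3) -> (3/4)*b + y >= -3)
Before lim := tot + 6: y >= 7 and ((y = pos - 1 -> 2*tot > -15) -> (3/4)*b + y >= -3)
Before assert pos + pos - 2 >= 2*y or 3*tot - 3*b + 1 != 8: (2*pos >= 2*y + 2 or 3*tot != 3*b + 7) and y >= 7 and ((y = pos - 1 -> 2*tot > -15) -> (3/4)*b + y >= -3)
Before havoc lim: (2*pos >= 2*y + 2 or 3*tot != 3*b + 7) and y >= 7 and ((y = pos - 1 -> 2*tot > -15) -> (3/4)*b + y >= -3)
Answer: WP = (2*pos >= 2*y + 2 or 3*tot != 3*b + 7) and y >= 7 and ((y = pos - 1 -> 2*tot > -15) -> (3/4)*b + y >= -3)


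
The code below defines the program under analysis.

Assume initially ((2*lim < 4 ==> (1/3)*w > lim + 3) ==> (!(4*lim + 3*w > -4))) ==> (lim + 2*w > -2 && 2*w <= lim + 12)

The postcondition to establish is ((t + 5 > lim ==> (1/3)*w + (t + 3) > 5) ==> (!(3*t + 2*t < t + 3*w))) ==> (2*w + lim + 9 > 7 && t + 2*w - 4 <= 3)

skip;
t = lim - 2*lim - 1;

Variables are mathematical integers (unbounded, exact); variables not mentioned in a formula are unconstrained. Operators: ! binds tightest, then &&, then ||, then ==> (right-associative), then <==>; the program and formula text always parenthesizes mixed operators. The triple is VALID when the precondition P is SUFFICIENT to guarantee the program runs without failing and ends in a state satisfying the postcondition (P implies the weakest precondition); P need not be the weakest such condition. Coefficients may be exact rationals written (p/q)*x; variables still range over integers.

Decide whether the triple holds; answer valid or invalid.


Working backward. After the program, the postcondition ((t + 5 > lim ==> (1/3)*w + (t + 3) > 5) ==> (!(3*t + 2*t < t + 3*w))) ==> (2*w + lim + 9 > 7 && t + 2*w - 4 <= 3) must hold; in canonical form it is ((t > lim - 5 ==> t + (1/3)*w > 2) ==> (!(4*t < 3*w))) ==> (lim + 2*w > -2 && t + 2*w <= 7).
Before t := lim - 2*lim - 1: ((2*lim < 4 ==> (1/3)*w > lim + 3) ==> (!(4*lim + 3*w > -4))) ==> (lim + 2*w > -2 && 2*w <= lim + 8)
Before skip: ((2*lim < 4 ==> (1/3)*w > lim + 3) ==> (!(4*lim + 3*w > -4))) ==> (lim + 2*w > -2 && 2*w <= lim + 8)
The weakest precondition is ((2*lim < 4 ==> (1/3)*w > lim + 3) ==> (!(4*lim + 3*w > -4))) ==> (lim + 2*w > -2 && 2*w <= lim + 8).
Check whether ((2*lim < 4 ==> (1/3)*w > lim + 3) ==> (!(4*lim + 3*w > -4))) ==> (lim + 2*w > -2 && 2*w <= lim + 12) implies it.
Countermodel: at the initial state lim = -4, w = 4, the precondition holds but the weakest precondition fails.
Answer: invalid


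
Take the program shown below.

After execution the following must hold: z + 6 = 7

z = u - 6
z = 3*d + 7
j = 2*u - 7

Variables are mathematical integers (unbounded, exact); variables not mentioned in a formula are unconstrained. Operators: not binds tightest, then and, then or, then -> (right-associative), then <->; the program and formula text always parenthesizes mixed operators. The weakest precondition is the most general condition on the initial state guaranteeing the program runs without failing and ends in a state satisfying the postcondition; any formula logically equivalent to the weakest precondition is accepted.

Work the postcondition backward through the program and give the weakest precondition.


Working backward. After the program, the postcondition z + 6 = 7 must hold; in canonical form it is z = 1.
Before j := 2*u - 7: z = 1
Before z := 3*d + 7: 3*d = -6
Before z := u - 6: 3*d = -6
Answer: WP = 3*d = -6


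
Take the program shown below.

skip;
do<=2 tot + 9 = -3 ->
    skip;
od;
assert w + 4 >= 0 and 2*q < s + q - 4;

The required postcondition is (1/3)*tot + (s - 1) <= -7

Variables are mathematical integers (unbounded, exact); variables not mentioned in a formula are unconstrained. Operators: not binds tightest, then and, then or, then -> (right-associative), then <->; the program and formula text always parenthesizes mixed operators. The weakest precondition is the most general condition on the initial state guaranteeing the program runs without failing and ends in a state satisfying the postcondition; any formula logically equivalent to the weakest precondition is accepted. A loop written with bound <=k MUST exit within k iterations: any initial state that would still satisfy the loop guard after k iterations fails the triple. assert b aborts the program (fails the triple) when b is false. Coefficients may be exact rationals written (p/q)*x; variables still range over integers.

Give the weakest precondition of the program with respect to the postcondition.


Working backward. After the program, the postcondition (1/3)*tot + (s - 1) <= -7 must hold; in canonical form it is s + (1/3)*tot <= -6.
Before assert w + 4 >= 0 and 2*q < s + q - 4: w >= -4 and q < s - 4 and s + (1/3)*tot <= -6
Before the loop (bound <=2), unroll the exhaustion recursion (WP_0 = exit-now case; WP_j = one more guarded iteration, up to j = 2):
  WP_0: (not (tot = -12)) and w >= -4 and q < s - 4 and s + (1/3)*tot <= -6
  WP_1: (tot = -12 -> ((not (tot = -12)) and w >= -4 and q < s - 4 and s + (1/3)*tot <= -6)) and ((not (tot = -12)) -> (w >= -4 and q < s - 4 and s + (1/3)*tot <= -6))
  WP_2: (tot = -12 -> ((tot = -12 -> ((not (tot = -12)) and w >= -4 and q < s - 4 and s + (1/3)*tot <= -6)) and ((not (tot = -12)) -> (w >= -4 and q < s - 4 and s + (1/3)*tot <= -6)))) and ((not (tot = -12)) -> (w >= -4 and q < s - 4 and s + (1/3)*tot <= -6))
So before the loop: (tot = -12 -> ((tot = -12 -> ((not (tot = -12)) and w >= -4 and q < s - 4 and s + (1/3)*tot <= -6)) and ((not (tot = -12)) -> (w >= -4 and q < s - 4 and s + (1/3)*tot <= -6)))) and ((not (tot = -12)) -> (w >= -4 and q < s - 4 and s + (1/3)*tot <= -6))
Before skip: (tot = -12 -> ((tot = -12 -> ((not (tot = -12)) and w >= -4 and q < s - 4 and s + (1/3)*tot <= -6)) and ((not (tot = -12)) -> (w >= -4 and q < s - 4 and s + (1/3)*tot <= -6)))) and ((not (tot = -12)) -> (w >= -4 and q < s - 4 and s + (1/3)*tot <= -6))
Answer: WP = (tot = -12 -> ((tot = -12 -> ((not (tot = -12)) and w >= -4 and q < s - 4 and s + (1/3)*tot <= -6)) and ((not (tot = -12)) -> (w >= -4 and q < s - 4 and s + (1/3)*tot <= -6)))) and ((not (tot = -12)) -> (w >= -4 and q < s - 4 and s + (1/3)*tot <= -6))


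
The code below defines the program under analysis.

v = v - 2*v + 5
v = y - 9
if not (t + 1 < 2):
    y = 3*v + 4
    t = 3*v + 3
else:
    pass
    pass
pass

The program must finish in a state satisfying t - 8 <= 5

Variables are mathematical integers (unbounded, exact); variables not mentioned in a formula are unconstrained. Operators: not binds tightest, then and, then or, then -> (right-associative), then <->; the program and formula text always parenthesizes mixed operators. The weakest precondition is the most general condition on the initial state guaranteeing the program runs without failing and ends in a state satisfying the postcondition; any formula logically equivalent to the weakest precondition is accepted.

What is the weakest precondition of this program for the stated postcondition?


Working backward. After the program, the postcondition t - 8 <= 5 must hold; in canonical form it is t <= 13.
Before skip: t <= 13
Then branch requires 3*v <= 10; else branch requires t <= 13.
Before the if: ((not (t < 1)) -> 3*v <= 10) and (t < 1 -> t <= 13)
Before v := y - 9: ((not (t < 1)) -> 3*y <= 37) and (t < 1 -> t <= 13)
Before v := v - 2*v + 5: ((not (t < 1)) -> 3*y <= 37) and (t < 1 -> t <= 13)
Answer: WP = ((not (t < 1)) -> 3*y <= 37) and (t < 1 -> t <= 13)


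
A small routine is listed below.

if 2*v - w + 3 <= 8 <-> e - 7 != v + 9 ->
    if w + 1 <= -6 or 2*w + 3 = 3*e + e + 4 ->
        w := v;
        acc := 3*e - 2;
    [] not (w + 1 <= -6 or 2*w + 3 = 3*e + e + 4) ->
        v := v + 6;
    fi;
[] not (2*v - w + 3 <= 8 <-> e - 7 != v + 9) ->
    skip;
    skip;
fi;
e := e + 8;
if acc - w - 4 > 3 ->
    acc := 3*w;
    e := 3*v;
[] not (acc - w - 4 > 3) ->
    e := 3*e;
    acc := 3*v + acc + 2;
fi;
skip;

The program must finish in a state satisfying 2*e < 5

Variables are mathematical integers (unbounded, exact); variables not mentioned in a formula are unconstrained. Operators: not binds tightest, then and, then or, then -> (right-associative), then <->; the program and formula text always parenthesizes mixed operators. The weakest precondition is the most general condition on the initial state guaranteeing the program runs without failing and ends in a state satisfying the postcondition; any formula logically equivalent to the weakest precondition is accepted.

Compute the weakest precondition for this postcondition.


Working backward. After the program, 2*e < 5 must hold.
Before skip: 2*e < 5
Then branch requires 6*v < 5; else branch requires 6*e < 5.
Before the if: (acc > w + 7 -> 6*v < 5) and ((not (acc > w + 7)) -> 6*e < 5)
Before e := e + 8: (acc > w + 7 -> 6*v < 5) and ((not (acc > w + 7)) -> 6*e < -43)
Then branch requires ((w <= -7 or 2*w = 4*e + 1) -> ((3*e > v + 9 -> 6*v < 5) and ((not (3*e > v + 9)) -> 6*e < -43))) and ((not (w <= -7 or 2*w = 4*e + 1)) -> ((acc > w + 7 -> 6*v < -31) and ((not (acc > w + 7)) -> 6*e < -43))); else branch requires (acc > w + 7 -> 6*v < 5) and ((not (acc > w + 7)) -> 6*e < -43).
Before the if: ((2*v <= w + 5 <-> e != v + 16) -> (((w <= -7 or 2*w = 4*e + 1) -> ((3*e > v + 9 -> 6*v < 5) and ((not (3*e > v + 9)) -> 6*e < -43))) and ((not (w <= -7 or 2*w = 4*e + 1)) -> ((acc > w + 7 -> 6*v < -31) and ((not (acc > w + 7)) -> 6*e < -43))))) and ((not (2*v <= w + 5 <-> e != v + 16)) -> ((acc > w + 7 -> 6*v < 5) and ((not (acc > w + 7)) -> 6*e < -43)))
Answer: WP = ((2*v <= w + 5 <-> e != v + 16) -> (((w <= -7 or 2*w = 4*e + 1) -> ((3*e > v + 9 -> 6*v < 5) and ((not (3*e > v + 9)) -> 6*e < -43))) and ((not (w <= -7 or 2*w = 4*e + 1)) -> ((acc > w + 7 -> 6*v < -31) and ((not (acc > w + 7)) -> 6*e < -43))))) and ((not (2*v <= w + 5 <-> e != v + 16)) -> ((acc > w + 7 -> 6*v < 5) and ((not (acc > w + 7)) -> 6*e < -43)))


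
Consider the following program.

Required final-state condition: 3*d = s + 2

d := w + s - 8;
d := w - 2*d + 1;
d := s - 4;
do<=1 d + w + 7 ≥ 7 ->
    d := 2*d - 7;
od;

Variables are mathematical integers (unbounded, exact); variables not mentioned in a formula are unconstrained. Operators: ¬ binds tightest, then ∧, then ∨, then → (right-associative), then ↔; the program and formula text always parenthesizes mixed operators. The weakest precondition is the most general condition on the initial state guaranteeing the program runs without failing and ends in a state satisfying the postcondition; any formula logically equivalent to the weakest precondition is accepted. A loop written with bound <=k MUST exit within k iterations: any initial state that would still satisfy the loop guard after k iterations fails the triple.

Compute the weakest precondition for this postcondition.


Working backward. After the program, 3*d = s + 2 must hold.
Before the loop (bound <=1), unroll the exhaustion recursion (WP_0 = exit-now case; WP_j = one more guarded iteration, up to j = 1):
  WP_0: (¬(d + w ≥ 0)) ∧ 3*d = s + 2
  WP_1: (d + w ≥ 0 → ((¬(2*d + w ≥ 7)) ∧ 6*d = s + 23)) ∧ ((¬(d + w ≥ 0)) → 3*d = s + 2)
So before the loop: (d + w ≥ 0 → ((¬(2*d + w ≥ 7)) ∧ 6*d = s + 23)) ∧ ((¬(d + w ≥ 0)) → 3*d = s + 2)
Before d := s - 4: (s + w ≥ 4 → ((¬(2*s + w ≥ 15)) ∧ 5*s = 47)) ∧ ((¬(s + w ≥ 4)) → 2*s = 14)
Before d := w - 2*d + 1: (s + w ≥ 4 → ((¬(2*s + w ≥ 15)) ∧ 5*s = 47)) ∧ ((¬(s + w ≥ 4)) → 2*s = 14)
Before d := w + s - 8: (s + w ≥ 4 → ((¬(2*s + w ≥ 15)) ∧ 5*s = 47)) ∧ ((¬(s + w ≥ 4)) → 2*s = 14)
Answer: WP = (s + w ≥ 4 → ((¬(2*s + w ≥ 15)) ∧ 5*s = 47)) ∧ ((¬(s + w ≥ 4)) → 2*s = 14)


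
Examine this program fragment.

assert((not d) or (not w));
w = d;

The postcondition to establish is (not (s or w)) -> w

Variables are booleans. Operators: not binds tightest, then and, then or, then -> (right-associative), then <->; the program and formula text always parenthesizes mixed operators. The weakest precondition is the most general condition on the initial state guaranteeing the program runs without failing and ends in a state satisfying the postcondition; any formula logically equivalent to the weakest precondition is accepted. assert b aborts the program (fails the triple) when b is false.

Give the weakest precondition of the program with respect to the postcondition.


Working backward. After the program, (not (s or w)) -> w must hold.
Before w := d: (not (s or d)) -> d
Before assert (not d) or (not w): ((not d) or (not w)) and ((not (s or d)) -> d)
Answer: WP = ((not d) or (not w)) and ((not (s or d)) -> d)


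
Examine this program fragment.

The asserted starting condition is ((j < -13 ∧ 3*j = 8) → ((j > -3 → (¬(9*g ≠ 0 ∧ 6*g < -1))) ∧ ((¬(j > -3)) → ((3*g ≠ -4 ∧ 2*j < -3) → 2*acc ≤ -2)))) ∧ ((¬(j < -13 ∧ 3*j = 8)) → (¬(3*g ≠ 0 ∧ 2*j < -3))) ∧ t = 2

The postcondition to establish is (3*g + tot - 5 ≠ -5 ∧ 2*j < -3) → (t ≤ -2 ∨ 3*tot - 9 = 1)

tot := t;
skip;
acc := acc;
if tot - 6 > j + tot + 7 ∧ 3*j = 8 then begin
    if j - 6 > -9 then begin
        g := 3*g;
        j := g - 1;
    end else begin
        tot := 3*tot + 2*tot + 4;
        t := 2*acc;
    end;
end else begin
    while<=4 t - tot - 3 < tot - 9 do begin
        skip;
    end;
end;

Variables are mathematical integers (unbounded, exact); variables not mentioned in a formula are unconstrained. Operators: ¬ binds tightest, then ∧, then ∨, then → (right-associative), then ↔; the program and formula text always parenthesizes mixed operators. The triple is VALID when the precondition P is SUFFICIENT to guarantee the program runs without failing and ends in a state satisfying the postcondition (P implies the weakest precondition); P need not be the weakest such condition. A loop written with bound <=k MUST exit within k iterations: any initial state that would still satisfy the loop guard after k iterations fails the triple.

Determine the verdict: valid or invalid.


Working backward. After the program, the postcondition (3*g + tot - 5 ≠ -5 ∧ 2*j < -3) → (t ≤ -2 ∨ 3*tot - 9 = 1) must hold; in canonical form it is (3*g + tot ≠ 0 ∧ 2*j < -3) → (t ≤ -2 ∨ 3*tot = 10).
Then branch requires (j > -3 → ((9*g + tot ≠ 0 ∧ 6*g < -1) → (t ≤ -2 ∨ 3*tot = 10))) ∧ ((¬(j > -3)) → ((3*g + 5*tot ≠ -4 ∧ 2*j < -3) → (2*acc ≤ -2 ∨ 15*tot = -2))); else branch requires (t < 2*tot - 6 → ((t < 2*tot - 6 → ((t < 2*tot - 6 → ((t < 2*tot - 6 → ((¬(t < 2*tot - 6)) ∧ ((3*g + tot ≠ 0 ∧ 2*j < -3) → (t ≤ -2 ∨ 3*tot = 10)))) ∧ ((¬(t < 2*tot - 6)) → ((3*g + tot ≠ 0 ∧ 2*j < -3) → (t ≤ -2 ∨ 3*tot = 10))))) ∧ ((¬(t < 2*tot - 6)) → ((3*g + tot ≠ 0 ∧ 2*j < -3) → (t ≤ -2 ∨ 3*tot = 10))))) ∧ ((¬(t < 2*tot - 6)) → ((3*g + tot ≠ 0 ∧ 2*j < -3) → (t ≤ -2 ∨ 3*tot = 10))))) ∧ ((¬(t < 2*tot - 6)) → ((3*g + tot ≠ 0 ∧ 2*j < -3) → (t ≤ -2 ∨ 3*tot = 10))).
Before the if: ((j < -13 ∧ 3*j = 8) → ((j > -3 → ((9*g + tot ≠ 0 ∧ 6*g < -1) → (t ≤ -2 ∨ 3*tot = 10))) ∧ ((¬(j > -3)) → ((3*g + 5*tot ≠ -4 ∧ 2*j < -3) → (2*acc ≤ -2 ∨ 15*tot = -2))))) ∧ ((¬(j < -13 ∧ 3*j = 8)) → ((t < 2*tot - 6 → ((t < 2*tot - 6 → ((t < 2*tot - 6 → ((t < 2*tot - 6 → ((¬(t < 2*tot - 6)) ∧ ((3*g + tot ≠ 0 ∧ 2*j < -3) → (t ≤ -2 ∨ 3*tot = 10)))) ∧ ((¬(t < 2*tot - 6)) → ((3*g + tot ≠ 0 ∧ 2*j < -3) → (t ≤ -2 ∨ 3*tot = 10))))) ∧ ((¬(t < 2*tot - 6)) → ((3*g + tot ≠ 0 ∧ 2*j < -3) → (t ≤ -2 ∨ 3*tot = 10))))) ∧ ((¬(t < 2*tot - 6)) → ((3*g + tot ≠ 0 ∧ 2*j < -3) → (t ≤ -2 ∨ 3*tot = 10))))) ∧ ((¬(t < 2*tot - 6)) → ((3*g + tot ≠ 0 ∧ 2*j < -3) → (t ≤ -2 ∨ 3*tot = 10)))))
Before acc := acc: ((j < -13 ∧ 3*j = 8) → ((j > -3 → ((9*g + tot ≠ 0 ∧ 6*g < -1) → (t ≤ -2 ∨ 3*tot = 10))) ∧ ((¬(j > -3)) → ((3*g + 5*tot ≠ -4 ∧ 2*j < -3) → (2*acc ≤ -2 ∨ 15*tot = -2))))) ∧ ((¬(j < -13 ∧ 3*j = 8)) → ((t < 2*tot - 6 → ((t < 2*tot - 6 → ((t < 2*tot - 6 → ((t < 2*tot - 6 → ((¬(t < 2*tot - 6)) ∧ ((3*g + tot ≠ 0 ∧ 2*j < -3) → (t ≤ -2 ∨ 3*tot = 10)))) ∧ ((¬(t < 2*tot - 6)) → ((3*g + tot ≠ 0 ∧ 2*j < -3) → (t ≤ -2 ∨ 3*tot = 10))))) ∧ ((¬(t < 2*tot - 6)) → ((3*g + tot ≠ 0 ∧ 2*j < -3) → (t ≤ -2 ∨ 3*tot = 10))))) ∧ ((¬(t < 2*tot - 6)) → ((3*g + tot ≠ 0 ∧ 2*j < -3) → (t ≤ -2 ∨ 3*tot = 10))))) ∧ ((¬(t < 2*tot - 6)) → ((3*g + tot ≠ 0 ∧ 2*j < -3) → (t ≤ -2 ∨ 3*tot = 10)))))
Before skip: ((j < -13 ∧ 3*j = 8) → ((j > -3 → ((9*g + tot ≠ 0 ∧ 6*g < -1) → (t ≤ -2 ∨ 3*tot = 10))) ∧ ((¬(j > -3)) → ((3*g + 5*tot ≠ -4 ∧ 2*j < -3) → (2*acc ≤ -2 ∨ 15*tot = -2))))) ∧ ((¬(j < -13 ∧ 3*j = 8)) → ((t < 2*tot - 6 → ((t < 2*tot - 6 → ((t < 2*tot - 6 → ((t < 2*tot - 6 → ((¬(t < 2*tot - 6)) ∧ ((3*g + tot ≠ 0 ∧ 2*j < -3) → (t ≤ -2 ∨ 3*tot = 10)))) ∧ ((¬(t < 2*tot - 6)) → ((3*g + tot ≠ 0 ∧ 2*j < -3) → (t ≤ -2 ∨ 3*tot = 10))))) ∧ ((¬(t < 2*tot - 6)) → ((3*g + tot ≠ 0 ∧ 2*j < -3) → (t ≤ -2 ∨ 3*tot = 10))))) ∧ ((¬(t < 2*tot - 6)) → ((3*g + tot ≠ 0 ∧ 2*j < -3) → (t ≤ -2 ∨ 3*tot = 10))))) ∧ ((¬(t < 2*tot - 6)) → ((3*g + tot ≠ 0 ∧ 2*j < -3) → (t ≤ -2 ∨ 3*tot = 10)))))
Before tot := t: ((j < -13 ∧ 3*j = 8) → ((j > -3 → ((9*g + t ≠ 0 ∧ 6*g < -1) → (t ≤ -2 ∨ 3*t = 10))) ∧ ((¬(j > -3)) → ((3*g + 5*t ≠ -4 ∧ 2*j < -3) → (2*acc ≤ -2 ∨ 15*t = -2))))) ∧ ((¬(j < -13 ∧ 3*j = 8)) → ((t > 6 → ((t > 6 → ((t > 6 → ((t > 6 → ((¬(t > 6)) ∧ ((3*g + t ≠ 0 ∧ 2*j < -3) → (t ≤ -2 ∨ 3*t = 10)))) ∧ ((¬(t > 6)) → ((3*g + t ≠ 0 ∧ 2*j < -3) → (t ≤ -2 ∨ 3*t = 10))))) ∧ ((¬(t > 6)) → ((3*g + t ≠ 0 ∧ 2*j < -3) → (t ≤ -2 ∨ 3*t = 10))))) ∧ ((¬(t > 6)) → ((3*g + t ≠ 0 ∧ 2*j < -3) → (t ≤ -2 ∨ 3*t = 10))))) ∧ ((¬(t > 6)) → ((3*g + t ≠ 0 ∧ 2*j < -3) → (t ≤ -2 ∨ 3*t = 10)))))
The weakest precondition is ((j < -13 ∧ 3*j = 8) → ((j > -3 → ((9*g + t ≠ 0 ∧ 6*g < -1) → (t ≤ -2 ∨ 3*t = 10))) ∧ ((¬(j > -3)) → ((3*g + 5*t ≠ -4 ∧ 2*j < -3) → (2*acc ≤ -2 ∨ 15*t = -2))))) ∧ ((¬(j < -13 ∧ 3*j = 8)) → ((t > 6 → ((t > 6 → ((t > 6 → ((t > 6 → ((¬(t > 6)) ∧ ((3*g + t ≠ 0 ∧ 2*j < -3) → (t ≤ -2 ∨ 3*t = 10)))) ∧ ((¬(t > 6)) → ((3*g + t ≠ 0 ∧ 2*j < -3) → (t ≤ -2 ∨ 3*t = 10))))) ∧ ((¬(t > 6)) → ((3*g + t ≠ 0 ∧ 2*j < -3) → (t ≤ -2 ∨ 3*t = 10))))) ∧ ((¬(t > 6)) → ((3*g + t ≠ 0 ∧ 2*j < -3) → (t ≤ -2 ∨ 3*t = 10))))) ∧ ((¬(t > 6)) → ((3*g + t ≠ 0 ∧ 2*j < -3) → (t ≤ -2 ∨ 3*t = 10))))).
Check whether ((j < -13 ∧ 3*j = 8) → ((j > -3 → (¬(9*g ≠ 0 ∧ 6*g < -1))) ∧ ((¬(j > -3)) → ((3*g ≠ -4 ∧ 2*j < -3) → 2*acc ≤ -2)))) ∧ ((¬(j < -13 ∧ 3*j = 8)) → (¬(3*g ≠ 0 ∧ 2*j < -3))) ∧ t = 2 implies it.
Countermodel: at the initial state acc = 0, g = 0, j = -2, t = 2, the precondition holds but the weakest precondition fails.
Answer: invalid


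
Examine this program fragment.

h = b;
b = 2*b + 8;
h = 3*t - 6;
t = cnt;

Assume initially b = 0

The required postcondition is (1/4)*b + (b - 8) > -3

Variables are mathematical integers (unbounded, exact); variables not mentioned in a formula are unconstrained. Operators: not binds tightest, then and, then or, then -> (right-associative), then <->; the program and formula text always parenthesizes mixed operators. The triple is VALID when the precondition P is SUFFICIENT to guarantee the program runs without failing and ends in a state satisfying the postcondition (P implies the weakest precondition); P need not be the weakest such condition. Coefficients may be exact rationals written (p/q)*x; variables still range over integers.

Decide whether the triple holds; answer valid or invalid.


Working backward. After the program, the postcondition (1/4)*b + (b - 8) > -3 must hold; in canonical form it is (5/4)*b > 5.
Before t := cnt: (5/4)*b > 5
Before h := 3*t - 6: (5/4)*b > 5
Before b := 2*b + 8: (5/2)*b > -5
Before h := b: (5/2)*b > -5
The weakest precondition is (5/2)*b > -5.
Check whether b = 0 implies it.
Every state satisfying the precondition satisfies the weakest precondition: the implication holds.
Answer: valid


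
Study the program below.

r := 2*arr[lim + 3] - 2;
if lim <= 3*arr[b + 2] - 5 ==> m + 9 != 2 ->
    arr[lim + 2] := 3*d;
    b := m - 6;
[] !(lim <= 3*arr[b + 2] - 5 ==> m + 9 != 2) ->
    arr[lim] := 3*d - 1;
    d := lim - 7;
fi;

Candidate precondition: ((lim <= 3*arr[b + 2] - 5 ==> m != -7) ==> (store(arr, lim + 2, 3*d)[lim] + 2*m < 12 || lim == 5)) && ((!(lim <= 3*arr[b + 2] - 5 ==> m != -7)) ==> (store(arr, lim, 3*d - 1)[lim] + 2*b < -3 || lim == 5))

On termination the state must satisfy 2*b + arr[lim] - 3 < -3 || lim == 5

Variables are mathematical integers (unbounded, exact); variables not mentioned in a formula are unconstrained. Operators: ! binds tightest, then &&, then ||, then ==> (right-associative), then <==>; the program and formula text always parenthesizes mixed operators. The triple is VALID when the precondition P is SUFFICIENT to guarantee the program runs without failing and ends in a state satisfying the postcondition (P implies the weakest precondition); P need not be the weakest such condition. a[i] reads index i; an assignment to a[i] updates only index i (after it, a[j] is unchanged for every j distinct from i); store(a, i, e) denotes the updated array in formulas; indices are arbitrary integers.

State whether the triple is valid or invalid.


Working backward. After the program, the postcondition 2*b + arr[lim] - 3 < -3 || lim == 5 must hold; in canonical form it is arr[lim] + 2*b < 0 || lim == 5.
Then branch requires store(arr, lim + 2, 3*d)[lim] + 2*m < 12 || lim == 5; else branch requires store(arr, lim, 3*d - 1)[lim] + 2*b < 0 || lim == 5.
Before the if: ((lim <= 3*arr[b + 2] - 5 ==> m != -7) ==> (store(arr, lim + 2, 3*d)[lim] + 2*m < 12 || lim == 5)) && ((!(lim <= 3*arr[b + 2] - 5 ==> m != -7)) ==> (store(arr, lim, 3*d - 1)[lim] + 2*b < 0 || lim == 5))
Before r := 2*arr[lim + 3] - 2: ((lim <= 3*arr[b + 2] - 5 ==> m != -7) ==> (store(arr, lim + 2, 3*d)[lim] + 2*m < 12 || lim == 5)) && ((!(lim <= 3*arr[b + 2] - 5 ==> m != -7)) ==> (store(arr, lim, 3*d - 1)[lim] + 2*b < 0 || lim == 5))
The weakest precondition is ((lim <= 3*arr[b + 2] - 5 ==> m != -7) ==> (store(arr, lim + 2, 3*d)[lim] + 2*m < 12 || lim == 5)) && ((!(lim <= 3*arr[b + 2] - 5 ==> m != -7)) ==> (store(arr, lim, 3*d - 1)[lim] + 2*b < 0 || lim == 5)).
Check whether ((lim <= 3*arr[b + 2] - 5 ==> m != -7) ==> (store(arr, lim + 2, 3*d)[lim] + 2*m < 12 || lim == 5)) && ((!(lim <= 3*arr[b + 2] - 5 ==> m != -7)) ==> (store(arr, lim, 3*d - 1)[lim] + 2*b < -3 || lim == 5)) implies it.
Every state satisfying the precondition satisfies the weakest precondition: the implication holds.
Answer: valid


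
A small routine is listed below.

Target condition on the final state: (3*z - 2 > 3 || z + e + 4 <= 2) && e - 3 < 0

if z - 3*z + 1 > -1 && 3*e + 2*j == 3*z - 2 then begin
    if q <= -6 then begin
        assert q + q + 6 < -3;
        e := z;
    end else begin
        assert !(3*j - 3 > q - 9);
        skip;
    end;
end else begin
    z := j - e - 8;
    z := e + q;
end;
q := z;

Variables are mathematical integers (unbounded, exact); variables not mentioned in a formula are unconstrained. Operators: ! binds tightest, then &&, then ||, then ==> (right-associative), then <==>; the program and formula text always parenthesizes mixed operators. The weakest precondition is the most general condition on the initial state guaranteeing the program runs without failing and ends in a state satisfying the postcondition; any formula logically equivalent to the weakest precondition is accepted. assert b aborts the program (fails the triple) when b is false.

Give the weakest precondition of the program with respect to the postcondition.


Working backward. After the program, the postcondition (3*z - 2 > 3 || z + e + 4 <= 2) && e - 3 < 0 must hold; in canonical form it is (3*z > 5 || e + z <= -2) && e < 3.
Before q := z: (3*z > 5 || e + z <= -2) && e < 3
Then branch requires (q <= -6 ==> (2*q < -9 && (3*z > 5 || 2*z <= -2) && z < 3)) && ((!(q <= -6)) ==> ((!(3*j > q - 6)) && (3*z > 5 || e + z <= -2) && e < 3)); else branch requires (3*e + 3*q > 5 || 2*e + q <= -2) && e < 3.
Before the if: ((2*z < 2 && 3*e + 2*j == 3*z - 2) ==> ((q <= -6 ==> (2*q < -9 && (3*z > 5 || 2*z <= -2) && z < 3)) && ((!(q <= -6)) ==> ((!(3*j > q - 6)) && (3*z > 5 || e + z <= -2) && e < 3)))) && ((!(2*z < 2 && 3*e + 2*j == 3*z - 2)) ==> ((3*e + 3*q > 5 || 2*e + q <= -2) && e < 3))
Answer: WP = ((2*z < 2 && 3*e + 2*j == 3*z - 2) ==> ((q <= -6 ==> (2*q < -9 && (3*z > 5 || 2*z <= -2) && z < 3)) && ((!(q <= -6)) ==> ((!(3*j > q - 6)) && (3*z > 5 || e + z <= -2) && e < 3)))) && ((!(2*z < 2 && 3*e + 2*j == 3*z - 2)) ==> ((3*e + 3*q > 5 || 2*e + q <= -2) && e < 3))


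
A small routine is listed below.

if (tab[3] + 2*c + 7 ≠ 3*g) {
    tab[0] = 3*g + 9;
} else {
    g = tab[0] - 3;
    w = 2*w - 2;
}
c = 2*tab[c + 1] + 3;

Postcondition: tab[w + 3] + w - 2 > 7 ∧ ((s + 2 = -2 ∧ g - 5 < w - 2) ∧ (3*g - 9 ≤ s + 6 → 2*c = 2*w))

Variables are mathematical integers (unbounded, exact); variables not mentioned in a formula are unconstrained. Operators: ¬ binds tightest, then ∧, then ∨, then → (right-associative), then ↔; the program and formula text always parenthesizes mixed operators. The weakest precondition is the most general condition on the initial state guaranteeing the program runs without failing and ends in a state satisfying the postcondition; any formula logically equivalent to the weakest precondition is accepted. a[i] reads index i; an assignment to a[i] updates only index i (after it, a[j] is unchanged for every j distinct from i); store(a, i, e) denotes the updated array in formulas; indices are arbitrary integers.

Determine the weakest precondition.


Working backward. After the program, the postcondition tab[w + 3] + w - 2 > 7 ∧ ((s + 2 = -2 ∧ g - 5 < w - 2) ∧ (3*g - 9 ≤ s + 6 → 2*c = 2*w)) must hold; in canonical form it is tab[w + 3] + w > 9 ∧ s = -4 ∧ g < w + 3 ∧ (3*g ≤ s + 15 → 2*c = 2*w).
Before c := 2*tab[c + 1] + 3: tab[w + 3] + w > 9 ∧ s = -4 ∧ g < w + 3 ∧ (3*g ≤ s + 15 → 4*tab[c + 1] = 2*w - 6)
Then branch requires store(tab, 0, 3*g + 9)[w + 3] + w > 9 ∧ s = -4 ∧ g < w + 3 ∧ (3*g ≤ s + 15 → 4*store(tab, 0, 3*g + 9)[c + 1] = 2*w - 6); else branch requires tab[2*w + 1] + 2*w > 11 ∧ s = -4 ∧ tab[0] < 2*w + 4 ∧ (3*tab[0] ≤ s + 24 → 4*tab[c + 1] = 4*w - 10).
Before the if: (tab[3] + 2*c ≠ 3*g - 7 → (store(tab, 0, 3*g + 9)[w + 3] + w > 9 ∧ s = -4 ∧ g < w + 3 ∧ (3*g ≤ s + 15 → 4*store(tab, 0, 3*g + 9)[c + 1] = 2*w - 6))) ∧ ((¬(tab[3] + 2*c ≠ 3*g - 7)) → (tab[2*w + 1] + 2*w > 11 ∧ s = -4 ∧ tab[0] < 2*w + 4 ∧ (3*tab[0] ≤ s + 24 → 4*tab[c + 1] = 4*w - 10)))
Answer: WP = (tab[3] + 2*c ≠ 3*g - 7 → (store(tab, 0, 3*g + 9)[w + 3] + w > 9 ∧ s = -4 ∧ g < w + 3 ∧ (3*g ≤ s + 15 → 4*store(tab, 0, 3*g + 9)[c + 1] = 2*w - 6))) ∧ ((¬(tab[3] + 2*c ≠ 3*g - 7)) → (tab[2*w + 1] + 2*w > 11 ∧ s = -4 ∧ tab[0] < 2*w + 4 ∧ (3*tab[0] ≤ s + 24 → 4*tab[c + 1] = 4*w - 10)))


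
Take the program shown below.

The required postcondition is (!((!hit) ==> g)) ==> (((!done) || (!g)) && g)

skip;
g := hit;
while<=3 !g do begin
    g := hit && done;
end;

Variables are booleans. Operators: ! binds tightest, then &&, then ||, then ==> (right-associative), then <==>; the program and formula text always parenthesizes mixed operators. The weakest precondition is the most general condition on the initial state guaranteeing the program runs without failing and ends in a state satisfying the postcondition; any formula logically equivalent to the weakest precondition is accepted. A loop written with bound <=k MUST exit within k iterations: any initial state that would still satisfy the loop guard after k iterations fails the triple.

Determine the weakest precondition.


Working backward. After the program, (!((!hit) ==> g)) ==> (((!done) || (!g)) && g) must hold.
Before the loop (bound <=3), unroll the exhaustion recursion (WP_0 = exit-now case; WP_j = one more guarded iteration, up to j = 3):
  WP_0: g && ((!((!hit) ==> g)) ==> (((!done) || (!g)) && g))
  WP_1: ((!g) ==> (hit && done && ((!((!hit) ==> (hit && done))) ==> (((!done) || (!(hit && done))) && hit && done)))) && (g ==> ((!((!hit) ==> g)) ==> (((!done) || (!g)) && g)))
  WP_2: ((!g) ==> (((!(hit && done)) ==> (hit && done && ((!((!hit) ==> (hit && done))) ==> (((!done) || (!(hit && done))) && hit && done)))) && ((hit && done) ==> ((!((!hit) ==> (hit && done))) ==> (((!done) || (!(hit && done))) && hit && done))))) && (g ==> ((!((!hit) ==> g)) ==> (((!done) || (!g)) && g)))
  WP_3: ((!g) ==> (((!(hit && done)) ==> (((!(hit && done)) ==> (hit && done && ((!((!hit) ==> (hit && done))) ==> (((!done) || (!(hit && done))) && hit && done)))) && ((hit && done) ==> ((!((!hit) ==> (hit && done))) ==> (((!done) || (!(hit && done))) && hit && done))))) && ((hit && done) ==> ((!((!hit) ==> (hit && done))) ==> (((!done) || (!(hit && done))) && hit && done))))) && (g ==> ((!((!hit) ==> g)) ==> (((!done) || (!g)) && g)))
So before the loop: ((!g) ==> (((!(hit && done)) ==> (((!(hit && done)) ==> (hit && done && ((!((!hit) ==> (hit && done))) ==> (((!done) || (!(hit && done))) && hit && done)))) && ((hit && done) ==> ((!((!hit) ==> (hit && done))) ==> (((!done) || (!(hit && done))) && hit && done))))) && ((hit && done) ==> ((!((!hit) ==> (hit && done))) ==> (((!done) || (!(hit && done))) && hit && done))))) && (g ==> ((!((!hit) ==> g)) ==> (((!done) || (!g)) && g)))
Before g := hit: ((!hit) ==> (((!(hit && done)) ==> (((!(hit && done)) ==> (hit && done && ((!((!hit) ==> (hit && done))) ==> (((!done) || (!(hit && done))) && hit && done)))) && ((hit && done) ==> ((!((!hit) ==> (hit && done))) ==> (((!done) || (!(hit && done))) && hit && done))))) && ((hit && done) ==> ((!((!hit) ==> (hit && done))) ==> (((!done) || (!(hit && done))) && hit && done))))) && (hit ==> ((!((!hit) ==> hit)) ==> (((!done) || (!hit)) && hit)))
Before skip: ((!hit) ==> (((!(hit && done)) ==> (((!(hit && done)) ==> (hit && done && ((!((!hit) ==> (hit && done))) ==> (((!done) || (!(hit && done))) && hit && done)))) && ((hit && done) ==> ((!((!hit) ==> (hit && done))) ==> (((!done) || (!(hit && done))) && hit && done))))) && ((hit && done) ==> ((!((!hit) ==> (hit && done))) ==> (((!done) || (!(hit && done))) && hit && done))))) && (hit ==> ((!((!hit) ==> hit)) ==> (((!done) || (!hit)) && hit)))
Answer: WP = ((!hit) ==> (((!(hit && done)) ==> (((!(hit && done)) ==> (hit && done && ((!((!hit) ==> (hit && done))) ==> (((!done) || (!(hit && done))) && hit && done)))) && ((hit && done) ==> ((!((!hit) ==> (hit && done))) ==> (((!done) || (!(hit && done))) && hit && done))))) && ((hit && done) ==> ((!((!hit) ==> (hit && done))) ==> (((!done) || (!(hit && done))) && hit && done))))) && (hit ==> ((!((!hit) ==> hit)) ==> (((!done) || (!hit)) && hit)))


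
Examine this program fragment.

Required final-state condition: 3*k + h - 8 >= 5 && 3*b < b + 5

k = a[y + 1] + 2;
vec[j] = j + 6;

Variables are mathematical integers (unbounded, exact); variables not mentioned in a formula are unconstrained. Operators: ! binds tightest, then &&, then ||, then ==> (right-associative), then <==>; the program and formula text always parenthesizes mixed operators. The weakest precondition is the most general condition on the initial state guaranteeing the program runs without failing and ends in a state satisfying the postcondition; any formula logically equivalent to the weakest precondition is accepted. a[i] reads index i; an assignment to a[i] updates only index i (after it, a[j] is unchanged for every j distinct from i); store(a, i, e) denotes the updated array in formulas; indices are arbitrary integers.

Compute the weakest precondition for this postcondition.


Working backward. After the program, the postcondition 3*k + h - 8 >= 5 && 3*b < b + 5 must hold; in canonical form it is h + 3*k >= 13 && 2*b < 5.
Before vec[j] := j + 6: h + 3*k >= 13 && 2*b < 5
Before k := a[y + 1] + 2: 3*a[y + 1] + h >= 7 && 2*b < 5
Answer: WP = 3*a[y + 1] + h >= 7 && 2*b < 5
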